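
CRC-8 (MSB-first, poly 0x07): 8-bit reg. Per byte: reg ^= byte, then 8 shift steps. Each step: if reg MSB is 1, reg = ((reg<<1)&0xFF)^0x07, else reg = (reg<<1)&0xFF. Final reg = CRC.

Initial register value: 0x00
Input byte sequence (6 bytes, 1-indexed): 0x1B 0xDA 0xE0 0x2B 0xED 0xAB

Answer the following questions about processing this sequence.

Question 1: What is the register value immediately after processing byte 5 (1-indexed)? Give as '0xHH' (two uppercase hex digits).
After byte 1 (0x1B): reg=0x41
After byte 2 (0xDA): reg=0xC8
After byte 3 (0xE0): reg=0xD8
After byte 4 (0x2B): reg=0xD7
After byte 5 (0xED): reg=0xA6

Answer: 0xA6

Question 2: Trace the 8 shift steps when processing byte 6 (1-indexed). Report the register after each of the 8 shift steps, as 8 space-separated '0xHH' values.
After byte 1 (0x1B): reg=0x41
After byte 2 (0xDA): reg=0xC8
After byte 3 (0xE0): reg=0xD8
After byte 4 (0x2B): reg=0xD7
After byte 5 (0xED): reg=0xA6
Register before byte 6: 0xA6
After XOR with byte 0xAB: 0x0D

Answer: 0x1A 0x34 0x68 0xD0 0xA7 0x49 0x92 0x23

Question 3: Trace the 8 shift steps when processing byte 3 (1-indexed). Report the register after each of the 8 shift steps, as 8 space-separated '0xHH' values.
Answer: 0x50 0xA0 0x47 0x8E 0x1B 0x36 0x6C 0xD8

Derivation:
After byte 1 (0x1B): reg=0x41
After byte 2 (0xDA): reg=0xC8
Register before byte 3: 0xC8
After XOR with byte 0xE0: 0x28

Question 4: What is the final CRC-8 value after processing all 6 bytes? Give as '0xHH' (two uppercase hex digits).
Answer: 0x23

Derivation:
After byte 1 (0x1B): reg=0x41
After byte 2 (0xDA): reg=0xC8
After byte 3 (0xE0): reg=0xD8
After byte 4 (0x2B): reg=0xD7
After byte 5 (0xED): reg=0xA6
After byte 6 (0xAB): reg=0x23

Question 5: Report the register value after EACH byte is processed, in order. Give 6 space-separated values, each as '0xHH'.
0x41 0xC8 0xD8 0xD7 0xA6 0x23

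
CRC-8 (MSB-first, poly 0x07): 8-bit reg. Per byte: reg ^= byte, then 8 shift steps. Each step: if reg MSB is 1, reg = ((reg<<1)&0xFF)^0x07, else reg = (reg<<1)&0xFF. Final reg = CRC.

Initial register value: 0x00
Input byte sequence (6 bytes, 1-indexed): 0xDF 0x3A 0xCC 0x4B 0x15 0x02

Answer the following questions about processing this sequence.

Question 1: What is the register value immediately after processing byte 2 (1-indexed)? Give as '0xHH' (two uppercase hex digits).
Answer: 0xDF

Derivation:
After byte 1 (0xDF): reg=0x13
After byte 2 (0x3A): reg=0xDF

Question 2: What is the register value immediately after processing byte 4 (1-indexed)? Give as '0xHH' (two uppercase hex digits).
Answer: 0x9E

Derivation:
After byte 1 (0xDF): reg=0x13
After byte 2 (0x3A): reg=0xDF
After byte 3 (0xCC): reg=0x79
After byte 4 (0x4B): reg=0x9E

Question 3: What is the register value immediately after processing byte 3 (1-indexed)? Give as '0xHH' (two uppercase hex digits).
After byte 1 (0xDF): reg=0x13
After byte 2 (0x3A): reg=0xDF
After byte 3 (0xCC): reg=0x79

Answer: 0x79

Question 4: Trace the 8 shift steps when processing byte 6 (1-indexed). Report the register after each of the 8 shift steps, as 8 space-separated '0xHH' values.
Answer: 0x73 0xE6 0xCB 0x91 0x25 0x4A 0x94 0x2F

Derivation:
After byte 1 (0xDF): reg=0x13
After byte 2 (0x3A): reg=0xDF
After byte 3 (0xCC): reg=0x79
After byte 4 (0x4B): reg=0x9E
After byte 5 (0x15): reg=0xB8
Register before byte 6: 0xB8
After XOR with byte 0x02: 0xBA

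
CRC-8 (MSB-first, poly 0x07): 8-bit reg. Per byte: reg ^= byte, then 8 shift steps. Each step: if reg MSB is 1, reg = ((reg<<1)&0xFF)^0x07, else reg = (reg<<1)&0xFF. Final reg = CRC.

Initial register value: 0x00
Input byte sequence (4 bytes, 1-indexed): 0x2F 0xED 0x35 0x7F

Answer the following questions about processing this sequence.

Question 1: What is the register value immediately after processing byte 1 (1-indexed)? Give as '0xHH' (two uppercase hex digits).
Answer: 0xCD

Derivation:
After byte 1 (0x2F): reg=0xCD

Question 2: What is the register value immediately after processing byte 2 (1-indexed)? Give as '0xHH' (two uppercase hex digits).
After byte 1 (0x2F): reg=0xCD
After byte 2 (0xED): reg=0xE0

Answer: 0xE0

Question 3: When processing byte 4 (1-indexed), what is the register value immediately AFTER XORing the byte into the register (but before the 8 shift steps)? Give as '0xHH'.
Answer: 0x5A

Derivation:
Register before byte 4: 0x25
Byte 4: 0x7F
0x25 XOR 0x7F = 0x5A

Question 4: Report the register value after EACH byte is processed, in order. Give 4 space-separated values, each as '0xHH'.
0xCD 0xE0 0x25 0x81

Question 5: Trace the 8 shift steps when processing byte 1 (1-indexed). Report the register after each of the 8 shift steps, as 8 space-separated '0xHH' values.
Register before byte 1: 0x00
After XOR with byte 0x2F: 0x2F

Answer: 0x5E 0xBC 0x7F 0xFE 0xFB 0xF1 0xE5 0xCD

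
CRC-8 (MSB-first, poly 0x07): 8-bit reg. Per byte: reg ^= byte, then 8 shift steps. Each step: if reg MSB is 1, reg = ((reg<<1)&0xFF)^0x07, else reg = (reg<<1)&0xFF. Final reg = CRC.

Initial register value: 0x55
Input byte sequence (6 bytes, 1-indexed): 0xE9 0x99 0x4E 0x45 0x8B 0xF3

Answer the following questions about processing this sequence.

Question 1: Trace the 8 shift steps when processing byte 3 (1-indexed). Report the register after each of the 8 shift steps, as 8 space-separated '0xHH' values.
After byte 1 (0xE9): reg=0x3D
After byte 2 (0x99): reg=0x75
Register before byte 3: 0x75
After XOR with byte 0x4E: 0x3B

Answer: 0x76 0xEC 0xDF 0xB9 0x75 0xEA 0xD3 0xA1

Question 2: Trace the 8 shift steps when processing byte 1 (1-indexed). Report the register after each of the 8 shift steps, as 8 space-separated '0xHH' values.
Answer: 0x7F 0xFE 0xFB 0xF1 0xE5 0xCD 0x9D 0x3D

Derivation:
Register before byte 1: 0x55
After XOR with byte 0xE9: 0xBC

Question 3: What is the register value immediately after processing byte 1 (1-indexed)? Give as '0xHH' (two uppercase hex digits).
After byte 1 (0xE9): reg=0x3D

Answer: 0x3D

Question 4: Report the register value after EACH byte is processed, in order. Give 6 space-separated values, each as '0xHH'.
0x3D 0x75 0xA1 0xB2 0xAF 0x93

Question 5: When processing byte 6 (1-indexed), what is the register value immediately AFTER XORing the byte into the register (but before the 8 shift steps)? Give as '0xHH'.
Register before byte 6: 0xAF
Byte 6: 0xF3
0xAF XOR 0xF3 = 0x5C

Answer: 0x5C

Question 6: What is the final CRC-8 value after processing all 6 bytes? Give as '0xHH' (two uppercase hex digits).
After byte 1 (0xE9): reg=0x3D
After byte 2 (0x99): reg=0x75
After byte 3 (0x4E): reg=0xA1
After byte 4 (0x45): reg=0xB2
After byte 5 (0x8B): reg=0xAF
After byte 6 (0xF3): reg=0x93

Answer: 0x93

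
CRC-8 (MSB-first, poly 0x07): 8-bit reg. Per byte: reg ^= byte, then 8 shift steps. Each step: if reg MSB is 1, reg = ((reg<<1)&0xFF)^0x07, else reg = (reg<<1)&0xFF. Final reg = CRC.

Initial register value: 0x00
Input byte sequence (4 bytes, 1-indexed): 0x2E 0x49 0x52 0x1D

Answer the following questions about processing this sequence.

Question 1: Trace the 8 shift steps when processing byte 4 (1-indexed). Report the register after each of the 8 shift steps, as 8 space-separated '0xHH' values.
Answer: 0x5A 0xB4 0x6F 0xDE 0xBB 0x71 0xE2 0xC3

Derivation:
After byte 1 (0x2E): reg=0xCA
After byte 2 (0x49): reg=0x80
After byte 3 (0x52): reg=0x30
Register before byte 4: 0x30
After XOR with byte 0x1D: 0x2D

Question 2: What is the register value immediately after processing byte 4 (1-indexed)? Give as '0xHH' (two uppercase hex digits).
After byte 1 (0x2E): reg=0xCA
After byte 2 (0x49): reg=0x80
After byte 3 (0x52): reg=0x30
After byte 4 (0x1D): reg=0xC3

Answer: 0xC3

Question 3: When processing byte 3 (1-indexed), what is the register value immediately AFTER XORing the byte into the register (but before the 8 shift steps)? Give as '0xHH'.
Register before byte 3: 0x80
Byte 3: 0x52
0x80 XOR 0x52 = 0xD2

Answer: 0xD2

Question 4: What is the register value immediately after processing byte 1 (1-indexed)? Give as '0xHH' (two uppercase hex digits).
After byte 1 (0x2E): reg=0xCA

Answer: 0xCA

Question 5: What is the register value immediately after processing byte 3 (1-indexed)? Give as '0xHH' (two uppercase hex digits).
After byte 1 (0x2E): reg=0xCA
After byte 2 (0x49): reg=0x80
After byte 3 (0x52): reg=0x30

Answer: 0x30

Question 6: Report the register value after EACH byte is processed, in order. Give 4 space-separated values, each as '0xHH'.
0xCA 0x80 0x30 0xC3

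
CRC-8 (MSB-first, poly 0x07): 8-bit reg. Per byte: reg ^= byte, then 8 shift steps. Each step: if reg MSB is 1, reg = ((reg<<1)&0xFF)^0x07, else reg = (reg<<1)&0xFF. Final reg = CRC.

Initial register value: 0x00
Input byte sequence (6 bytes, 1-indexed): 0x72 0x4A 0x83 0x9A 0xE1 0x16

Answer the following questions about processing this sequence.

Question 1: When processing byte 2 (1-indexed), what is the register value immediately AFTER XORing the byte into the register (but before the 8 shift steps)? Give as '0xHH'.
Answer: 0x13

Derivation:
Register before byte 2: 0x59
Byte 2: 0x4A
0x59 XOR 0x4A = 0x13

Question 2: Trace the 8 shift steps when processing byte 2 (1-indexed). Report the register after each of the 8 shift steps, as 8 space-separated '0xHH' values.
Answer: 0x26 0x4C 0x98 0x37 0x6E 0xDC 0xBF 0x79

Derivation:
After byte 1 (0x72): reg=0x59
Register before byte 2: 0x59
After XOR with byte 0x4A: 0x13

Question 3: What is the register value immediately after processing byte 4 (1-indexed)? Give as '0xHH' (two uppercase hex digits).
After byte 1 (0x72): reg=0x59
After byte 2 (0x4A): reg=0x79
After byte 3 (0x83): reg=0xE8
After byte 4 (0x9A): reg=0x59

Answer: 0x59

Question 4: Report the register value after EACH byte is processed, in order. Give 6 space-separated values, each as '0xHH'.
0x59 0x79 0xE8 0x59 0x21 0x85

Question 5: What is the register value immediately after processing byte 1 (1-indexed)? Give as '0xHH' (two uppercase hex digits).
After byte 1 (0x72): reg=0x59

Answer: 0x59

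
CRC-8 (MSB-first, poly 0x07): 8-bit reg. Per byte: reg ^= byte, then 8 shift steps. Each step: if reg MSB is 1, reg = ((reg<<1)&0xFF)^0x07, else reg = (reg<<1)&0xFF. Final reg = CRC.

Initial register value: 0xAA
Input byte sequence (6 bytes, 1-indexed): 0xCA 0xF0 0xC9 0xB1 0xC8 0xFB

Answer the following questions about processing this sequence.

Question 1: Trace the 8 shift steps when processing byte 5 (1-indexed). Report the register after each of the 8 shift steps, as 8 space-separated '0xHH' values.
After byte 1 (0xCA): reg=0x27
After byte 2 (0xF0): reg=0x2B
After byte 3 (0xC9): reg=0xA0
After byte 4 (0xB1): reg=0x77
Register before byte 5: 0x77
After XOR with byte 0xC8: 0xBF

Answer: 0x79 0xF2 0xE3 0xC1 0x85 0x0D 0x1A 0x34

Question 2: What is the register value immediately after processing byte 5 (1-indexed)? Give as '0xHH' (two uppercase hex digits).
Answer: 0x34

Derivation:
After byte 1 (0xCA): reg=0x27
After byte 2 (0xF0): reg=0x2B
After byte 3 (0xC9): reg=0xA0
After byte 4 (0xB1): reg=0x77
After byte 5 (0xC8): reg=0x34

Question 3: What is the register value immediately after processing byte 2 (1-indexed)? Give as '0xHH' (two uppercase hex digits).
Answer: 0x2B

Derivation:
After byte 1 (0xCA): reg=0x27
After byte 2 (0xF0): reg=0x2B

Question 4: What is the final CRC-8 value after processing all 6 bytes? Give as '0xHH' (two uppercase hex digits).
Answer: 0x63

Derivation:
After byte 1 (0xCA): reg=0x27
After byte 2 (0xF0): reg=0x2B
After byte 3 (0xC9): reg=0xA0
After byte 4 (0xB1): reg=0x77
After byte 5 (0xC8): reg=0x34
After byte 6 (0xFB): reg=0x63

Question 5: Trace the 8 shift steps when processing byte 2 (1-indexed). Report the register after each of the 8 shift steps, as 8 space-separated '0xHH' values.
Answer: 0xA9 0x55 0xAA 0x53 0xA6 0x4B 0x96 0x2B

Derivation:
After byte 1 (0xCA): reg=0x27
Register before byte 2: 0x27
After XOR with byte 0xF0: 0xD7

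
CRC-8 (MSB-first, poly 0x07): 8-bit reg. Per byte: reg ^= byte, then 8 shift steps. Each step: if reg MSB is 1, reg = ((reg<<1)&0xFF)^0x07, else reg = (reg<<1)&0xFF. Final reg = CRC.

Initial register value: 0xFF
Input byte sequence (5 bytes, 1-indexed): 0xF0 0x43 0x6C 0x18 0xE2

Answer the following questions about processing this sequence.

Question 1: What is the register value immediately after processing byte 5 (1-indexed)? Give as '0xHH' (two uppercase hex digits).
Answer: 0xF1

Derivation:
After byte 1 (0xF0): reg=0x2D
After byte 2 (0x43): reg=0x0D
After byte 3 (0x6C): reg=0x20
After byte 4 (0x18): reg=0xA8
After byte 5 (0xE2): reg=0xF1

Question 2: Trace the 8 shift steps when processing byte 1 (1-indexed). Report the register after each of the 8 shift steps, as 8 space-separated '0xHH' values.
Answer: 0x1E 0x3C 0x78 0xF0 0xE7 0xC9 0x95 0x2D

Derivation:
Register before byte 1: 0xFF
After XOR with byte 0xF0: 0x0F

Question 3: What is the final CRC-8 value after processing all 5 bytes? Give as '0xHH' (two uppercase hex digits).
Answer: 0xF1

Derivation:
After byte 1 (0xF0): reg=0x2D
After byte 2 (0x43): reg=0x0D
After byte 3 (0x6C): reg=0x20
After byte 4 (0x18): reg=0xA8
After byte 5 (0xE2): reg=0xF1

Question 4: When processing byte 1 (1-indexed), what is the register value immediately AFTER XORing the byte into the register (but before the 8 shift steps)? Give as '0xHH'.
Answer: 0x0F

Derivation:
Register before byte 1: 0xFF
Byte 1: 0xF0
0xFF XOR 0xF0 = 0x0F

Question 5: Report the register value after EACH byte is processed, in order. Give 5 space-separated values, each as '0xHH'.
0x2D 0x0D 0x20 0xA8 0xF1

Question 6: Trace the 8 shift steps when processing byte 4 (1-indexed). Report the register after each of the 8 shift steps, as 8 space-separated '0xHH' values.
After byte 1 (0xF0): reg=0x2D
After byte 2 (0x43): reg=0x0D
After byte 3 (0x6C): reg=0x20
Register before byte 4: 0x20
After XOR with byte 0x18: 0x38

Answer: 0x70 0xE0 0xC7 0x89 0x15 0x2A 0x54 0xA8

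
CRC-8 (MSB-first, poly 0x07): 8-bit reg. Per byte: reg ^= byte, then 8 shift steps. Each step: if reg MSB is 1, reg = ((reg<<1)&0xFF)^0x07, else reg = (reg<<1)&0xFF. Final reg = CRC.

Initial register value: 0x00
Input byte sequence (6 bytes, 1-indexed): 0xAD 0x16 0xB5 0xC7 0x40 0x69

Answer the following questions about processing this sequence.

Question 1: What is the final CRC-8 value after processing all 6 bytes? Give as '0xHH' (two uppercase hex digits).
After byte 1 (0xAD): reg=0x4A
After byte 2 (0x16): reg=0x93
After byte 3 (0xB5): reg=0xF2
After byte 4 (0xC7): reg=0x8B
After byte 5 (0x40): reg=0x7F
After byte 6 (0x69): reg=0x62

Answer: 0x62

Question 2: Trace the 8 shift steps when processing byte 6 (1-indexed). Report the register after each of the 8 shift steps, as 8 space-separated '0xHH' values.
Answer: 0x2C 0x58 0xB0 0x67 0xCE 0x9B 0x31 0x62

Derivation:
After byte 1 (0xAD): reg=0x4A
After byte 2 (0x16): reg=0x93
After byte 3 (0xB5): reg=0xF2
After byte 4 (0xC7): reg=0x8B
After byte 5 (0x40): reg=0x7F
Register before byte 6: 0x7F
After XOR with byte 0x69: 0x16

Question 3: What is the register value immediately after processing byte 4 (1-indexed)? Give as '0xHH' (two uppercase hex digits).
After byte 1 (0xAD): reg=0x4A
After byte 2 (0x16): reg=0x93
After byte 3 (0xB5): reg=0xF2
After byte 4 (0xC7): reg=0x8B

Answer: 0x8B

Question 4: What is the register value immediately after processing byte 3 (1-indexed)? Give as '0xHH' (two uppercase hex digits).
Answer: 0xF2

Derivation:
After byte 1 (0xAD): reg=0x4A
After byte 2 (0x16): reg=0x93
After byte 3 (0xB5): reg=0xF2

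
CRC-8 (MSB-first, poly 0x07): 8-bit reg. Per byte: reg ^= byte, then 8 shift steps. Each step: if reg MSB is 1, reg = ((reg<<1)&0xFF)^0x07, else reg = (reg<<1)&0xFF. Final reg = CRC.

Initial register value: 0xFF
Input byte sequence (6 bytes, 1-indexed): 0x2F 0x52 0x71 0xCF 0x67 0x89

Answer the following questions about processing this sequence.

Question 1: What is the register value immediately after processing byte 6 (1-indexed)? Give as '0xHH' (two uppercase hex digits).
Answer: 0xFC

Derivation:
After byte 1 (0x2F): reg=0x3E
After byte 2 (0x52): reg=0x03
After byte 3 (0x71): reg=0x59
After byte 4 (0xCF): reg=0xEB
After byte 5 (0x67): reg=0xAD
After byte 6 (0x89): reg=0xFC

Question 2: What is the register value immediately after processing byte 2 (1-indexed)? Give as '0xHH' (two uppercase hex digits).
After byte 1 (0x2F): reg=0x3E
After byte 2 (0x52): reg=0x03

Answer: 0x03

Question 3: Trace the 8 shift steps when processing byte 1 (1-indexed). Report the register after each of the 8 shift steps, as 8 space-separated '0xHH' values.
Answer: 0xA7 0x49 0x92 0x23 0x46 0x8C 0x1F 0x3E

Derivation:
Register before byte 1: 0xFF
After XOR with byte 0x2F: 0xD0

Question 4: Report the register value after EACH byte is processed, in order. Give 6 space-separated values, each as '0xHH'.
0x3E 0x03 0x59 0xEB 0xAD 0xFC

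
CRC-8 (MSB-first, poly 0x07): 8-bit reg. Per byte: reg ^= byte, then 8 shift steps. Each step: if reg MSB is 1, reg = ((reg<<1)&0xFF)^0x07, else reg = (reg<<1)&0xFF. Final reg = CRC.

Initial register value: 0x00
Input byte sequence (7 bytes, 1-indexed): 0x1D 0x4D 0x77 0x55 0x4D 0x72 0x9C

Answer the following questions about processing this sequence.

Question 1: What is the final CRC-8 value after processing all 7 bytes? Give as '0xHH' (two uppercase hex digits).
After byte 1 (0x1D): reg=0x53
After byte 2 (0x4D): reg=0x5A
After byte 3 (0x77): reg=0xC3
After byte 4 (0x55): reg=0xEB
After byte 5 (0x4D): reg=0x7B
After byte 6 (0x72): reg=0x3F
After byte 7 (0x9C): reg=0x60

Answer: 0x60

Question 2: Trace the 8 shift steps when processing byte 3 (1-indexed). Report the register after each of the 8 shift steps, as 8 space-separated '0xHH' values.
Answer: 0x5A 0xB4 0x6F 0xDE 0xBB 0x71 0xE2 0xC3

Derivation:
After byte 1 (0x1D): reg=0x53
After byte 2 (0x4D): reg=0x5A
Register before byte 3: 0x5A
After XOR with byte 0x77: 0x2D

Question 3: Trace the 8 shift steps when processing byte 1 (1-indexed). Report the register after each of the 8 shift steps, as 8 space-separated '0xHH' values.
Register before byte 1: 0x00
After XOR with byte 0x1D: 0x1D

Answer: 0x3A 0x74 0xE8 0xD7 0xA9 0x55 0xAA 0x53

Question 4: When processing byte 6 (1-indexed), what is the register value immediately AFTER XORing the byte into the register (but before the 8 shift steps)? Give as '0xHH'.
Answer: 0x09

Derivation:
Register before byte 6: 0x7B
Byte 6: 0x72
0x7B XOR 0x72 = 0x09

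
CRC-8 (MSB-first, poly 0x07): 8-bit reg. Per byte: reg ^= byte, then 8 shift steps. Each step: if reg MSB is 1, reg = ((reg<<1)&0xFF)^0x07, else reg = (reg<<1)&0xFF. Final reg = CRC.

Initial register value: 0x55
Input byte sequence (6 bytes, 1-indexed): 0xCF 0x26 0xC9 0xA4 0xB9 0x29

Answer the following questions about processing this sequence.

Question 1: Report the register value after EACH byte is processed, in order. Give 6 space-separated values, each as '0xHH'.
0xCF 0x91 0x8F 0xD1 0x1F 0x82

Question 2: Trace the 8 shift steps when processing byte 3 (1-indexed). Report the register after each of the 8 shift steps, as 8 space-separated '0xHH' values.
After byte 1 (0xCF): reg=0xCF
After byte 2 (0x26): reg=0x91
Register before byte 3: 0x91
After XOR with byte 0xC9: 0x58

Answer: 0xB0 0x67 0xCE 0x9B 0x31 0x62 0xC4 0x8F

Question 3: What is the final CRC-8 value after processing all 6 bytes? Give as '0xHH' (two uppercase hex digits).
After byte 1 (0xCF): reg=0xCF
After byte 2 (0x26): reg=0x91
After byte 3 (0xC9): reg=0x8F
After byte 4 (0xA4): reg=0xD1
After byte 5 (0xB9): reg=0x1F
After byte 6 (0x29): reg=0x82

Answer: 0x82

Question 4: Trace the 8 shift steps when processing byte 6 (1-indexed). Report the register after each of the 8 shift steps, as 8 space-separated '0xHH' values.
Answer: 0x6C 0xD8 0xB7 0x69 0xD2 0xA3 0x41 0x82

Derivation:
After byte 1 (0xCF): reg=0xCF
After byte 2 (0x26): reg=0x91
After byte 3 (0xC9): reg=0x8F
After byte 4 (0xA4): reg=0xD1
After byte 5 (0xB9): reg=0x1F
Register before byte 6: 0x1F
After XOR with byte 0x29: 0x36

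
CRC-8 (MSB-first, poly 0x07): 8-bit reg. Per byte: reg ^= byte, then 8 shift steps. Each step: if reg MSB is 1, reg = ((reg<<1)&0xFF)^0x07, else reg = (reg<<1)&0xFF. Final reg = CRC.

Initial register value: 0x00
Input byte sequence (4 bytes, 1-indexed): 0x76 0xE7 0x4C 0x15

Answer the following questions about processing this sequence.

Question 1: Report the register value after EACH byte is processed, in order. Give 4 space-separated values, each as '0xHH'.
0x45 0x67 0xD1 0x52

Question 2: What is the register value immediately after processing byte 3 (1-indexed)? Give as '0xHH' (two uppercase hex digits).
After byte 1 (0x76): reg=0x45
After byte 2 (0xE7): reg=0x67
After byte 3 (0x4C): reg=0xD1

Answer: 0xD1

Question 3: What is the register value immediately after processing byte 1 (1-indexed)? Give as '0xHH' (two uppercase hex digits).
Answer: 0x45

Derivation:
After byte 1 (0x76): reg=0x45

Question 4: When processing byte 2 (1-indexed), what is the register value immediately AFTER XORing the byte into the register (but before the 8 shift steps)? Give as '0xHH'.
Register before byte 2: 0x45
Byte 2: 0xE7
0x45 XOR 0xE7 = 0xA2

Answer: 0xA2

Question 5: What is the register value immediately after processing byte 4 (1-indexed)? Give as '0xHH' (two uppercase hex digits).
Answer: 0x52

Derivation:
After byte 1 (0x76): reg=0x45
After byte 2 (0xE7): reg=0x67
After byte 3 (0x4C): reg=0xD1
After byte 4 (0x15): reg=0x52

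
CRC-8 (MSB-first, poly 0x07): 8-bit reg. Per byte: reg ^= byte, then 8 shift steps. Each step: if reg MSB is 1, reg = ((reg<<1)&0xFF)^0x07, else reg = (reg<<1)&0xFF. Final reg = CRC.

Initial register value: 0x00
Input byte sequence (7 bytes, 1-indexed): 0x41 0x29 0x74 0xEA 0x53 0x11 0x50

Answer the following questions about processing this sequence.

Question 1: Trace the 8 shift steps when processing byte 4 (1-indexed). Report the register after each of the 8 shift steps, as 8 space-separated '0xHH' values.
After byte 1 (0x41): reg=0xC0
After byte 2 (0x29): reg=0x91
After byte 3 (0x74): reg=0xB5
Register before byte 4: 0xB5
After XOR with byte 0xEA: 0x5F

Answer: 0xBE 0x7B 0xF6 0xEB 0xD1 0xA5 0x4D 0x9A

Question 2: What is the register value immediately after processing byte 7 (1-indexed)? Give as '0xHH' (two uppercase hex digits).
After byte 1 (0x41): reg=0xC0
After byte 2 (0x29): reg=0x91
After byte 3 (0x74): reg=0xB5
After byte 4 (0xEA): reg=0x9A
After byte 5 (0x53): reg=0x71
After byte 6 (0x11): reg=0x27
After byte 7 (0x50): reg=0x42

Answer: 0x42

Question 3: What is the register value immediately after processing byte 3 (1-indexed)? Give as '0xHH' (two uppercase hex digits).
After byte 1 (0x41): reg=0xC0
After byte 2 (0x29): reg=0x91
After byte 3 (0x74): reg=0xB5

Answer: 0xB5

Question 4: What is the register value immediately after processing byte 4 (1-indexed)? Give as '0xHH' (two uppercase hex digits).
After byte 1 (0x41): reg=0xC0
After byte 2 (0x29): reg=0x91
After byte 3 (0x74): reg=0xB5
After byte 4 (0xEA): reg=0x9A

Answer: 0x9A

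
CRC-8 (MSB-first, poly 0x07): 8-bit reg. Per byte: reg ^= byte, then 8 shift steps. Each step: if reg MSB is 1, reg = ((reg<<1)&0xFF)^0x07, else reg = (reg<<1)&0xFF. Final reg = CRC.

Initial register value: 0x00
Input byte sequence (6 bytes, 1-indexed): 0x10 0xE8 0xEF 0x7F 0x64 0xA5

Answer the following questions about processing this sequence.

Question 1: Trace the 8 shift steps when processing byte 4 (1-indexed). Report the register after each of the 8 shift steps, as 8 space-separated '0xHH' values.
After byte 1 (0x10): reg=0x70
After byte 2 (0xE8): reg=0xC1
After byte 3 (0xEF): reg=0xCA
Register before byte 4: 0xCA
After XOR with byte 0x7F: 0xB5

Answer: 0x6D 0xDA 0xB3 0x61 0xC2 0x83 0x01 0x02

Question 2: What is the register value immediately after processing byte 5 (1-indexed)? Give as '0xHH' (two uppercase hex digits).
Answer: 0x35

Derivation:
After byte 1 (0x10): reg=0x70
After byte 2 (0xE8): reg=0xC1
After byte 3 (0xEF): reg=0xCA
After byte 4 (0x7F): reg=0x02
After byte 5 (0x64): reg=0x35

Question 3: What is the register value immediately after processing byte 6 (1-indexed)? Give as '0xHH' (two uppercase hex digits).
After byte 1 (0x10): reg=0x70
After byte 2 (0xE8): reg=0xC1
After byte 3 (0xEF): reg=0xCA
After byte 4 (0x7F): reg=0x02
After byte 5 (0x64): reg=0x35
After byte 6 (0xA5): reg=0xF9

Answer: 0xF9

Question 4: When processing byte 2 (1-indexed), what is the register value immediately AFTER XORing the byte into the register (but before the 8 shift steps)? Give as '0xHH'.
Answer: 0x98

Derivation:
Register before byte 2: 0x70
Byte 2: 0xE8
0x70 XOR 0xE8 = 0x98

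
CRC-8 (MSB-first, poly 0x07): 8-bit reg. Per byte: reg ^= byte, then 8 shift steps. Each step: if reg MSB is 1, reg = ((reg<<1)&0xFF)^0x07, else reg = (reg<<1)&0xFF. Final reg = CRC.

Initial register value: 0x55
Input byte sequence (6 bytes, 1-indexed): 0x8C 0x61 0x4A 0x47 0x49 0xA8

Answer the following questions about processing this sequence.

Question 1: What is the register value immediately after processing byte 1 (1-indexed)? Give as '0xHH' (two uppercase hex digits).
Answer: 0x01

Derivation:
After byte 1 (0x8C): reg=0x01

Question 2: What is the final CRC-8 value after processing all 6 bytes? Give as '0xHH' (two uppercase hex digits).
After byte 1 (0x8C): reg=0x01
After byte 2 (0x61): reg=0x27
After byte 3 (0x4A): reg=0x04
After byte 4 (0x47): reg=0xCE
After byte 5 (0x49): reg=0x9C
After byte 6 (0xA8): reg=0x8C

Answer: 0x8C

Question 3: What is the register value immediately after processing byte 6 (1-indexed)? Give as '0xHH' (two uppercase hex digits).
After byte 1 (0x8C): reg=0x01
After byte 2 (0x61): reg=0x27
After byte 3 (0x4A): reg=0x04
After byte 4 (0x47): reg=0xCE
After byte 5 (0x49): reg=0x9C
After byte 6 (0xA8): reg=0x8C

Answer: 0x8C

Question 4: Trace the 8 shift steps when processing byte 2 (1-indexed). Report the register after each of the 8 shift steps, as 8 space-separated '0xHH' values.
After byte 1 (0x8C): reg=0x01
Register before byte 2: 0x01
After XOR with byte 0x61: 0x60

Answer: 0xC0 0x87 0x09 0x12 0x24 0x48 0x90 0x27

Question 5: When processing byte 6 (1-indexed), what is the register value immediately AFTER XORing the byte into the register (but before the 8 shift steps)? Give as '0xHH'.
Answer: 0x34

Derivation:
Register before byte 6: 0x9C
Byte 6: 0xA8
0x9C XOR 0xA8 = 0x34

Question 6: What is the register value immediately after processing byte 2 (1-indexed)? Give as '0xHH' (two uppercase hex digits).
After byte 1 (0x8C): reg=0x01
After byte 2 (0x61): reg=0x27

Answer: 0x27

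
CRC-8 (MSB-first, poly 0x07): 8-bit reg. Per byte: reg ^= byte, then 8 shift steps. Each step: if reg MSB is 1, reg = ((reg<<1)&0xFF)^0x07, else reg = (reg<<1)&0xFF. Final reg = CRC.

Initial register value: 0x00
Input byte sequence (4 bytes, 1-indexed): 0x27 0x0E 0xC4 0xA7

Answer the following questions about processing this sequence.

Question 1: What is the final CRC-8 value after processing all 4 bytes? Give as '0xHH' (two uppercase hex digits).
After byte 1 (0x27): reg=0xF5
After byte 2 (0x0E): reg=0xEF
After byte 3 (0xC4): reg=0xD1
After byte 4 (0xA7): reg=0x45

Answer: 0x45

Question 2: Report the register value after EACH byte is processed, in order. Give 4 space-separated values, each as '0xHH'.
0xF5 0xEF 0xD1 0x45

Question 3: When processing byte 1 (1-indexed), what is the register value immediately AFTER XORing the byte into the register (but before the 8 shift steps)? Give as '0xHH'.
Answer: 0x27

Derivation:
Register before byte 1: 0x00
Byte 1: 0x27
0x00 XOR 0x27 = 0x27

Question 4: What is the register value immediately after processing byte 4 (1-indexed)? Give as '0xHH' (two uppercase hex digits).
Answer: 0x45

Derivation:
After byte 1 (0x27): reg=0xF5
After byte 2 (0x0E): reg=0xEF
After byte 3 (0xC4): reg=0xD1
After byte 4 (0xA7): reg=0x45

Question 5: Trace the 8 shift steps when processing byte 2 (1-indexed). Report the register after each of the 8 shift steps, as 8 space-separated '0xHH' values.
Answer: 0xF1 0xE5 0xCD 0x9D 0x3D 0x7A 0xF4 0xEF

Derivation:
After byte 1 (0x27): reg=0xF5
Register before byte 2: 0xF5
After XOR with byte 0x0E: 0xFB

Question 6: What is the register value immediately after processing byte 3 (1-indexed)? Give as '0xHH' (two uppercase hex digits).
Answer: 0xD1

Derivation:
After byte 1 (0x27): reg=0xF5
After byte 2 (0x0E): reg=0xEF
After byte 3 (0xC4): reg=0xD1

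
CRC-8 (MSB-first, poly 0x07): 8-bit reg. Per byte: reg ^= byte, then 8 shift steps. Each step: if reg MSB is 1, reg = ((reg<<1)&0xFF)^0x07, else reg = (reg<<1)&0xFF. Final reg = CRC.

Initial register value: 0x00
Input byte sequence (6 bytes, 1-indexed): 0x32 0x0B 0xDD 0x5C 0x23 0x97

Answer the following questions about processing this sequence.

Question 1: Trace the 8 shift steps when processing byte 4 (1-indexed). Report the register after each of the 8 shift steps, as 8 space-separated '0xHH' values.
Answer: 0xC5 0x8D 0x1D 0x3A 0x74 0xE8 0xD7 0xA9

Derivation:
After byte 1 (0x32): reg=0x9E
After byte 2 (0x0B): reg=0xE2
After byte 3 (0xDD): reg=0xBD
Register before byte 4: 0xBD
After XOR with byte 0x5C: 0xE1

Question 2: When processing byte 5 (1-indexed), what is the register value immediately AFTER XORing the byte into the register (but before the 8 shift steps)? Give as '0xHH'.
Answer: 0x8A

Derivation:
Register before byte 5: 0xA9
Byte 5: 0x23
0xA9 XOR 0x23 = 0x8A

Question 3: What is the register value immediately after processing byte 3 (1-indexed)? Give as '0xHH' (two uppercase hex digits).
Answer: 0xBD

Derivation:
After byte 1 (0x32): reg=0x9E
After byte 2 (0x0B): reg=0xE2
After byte 3 (0xDD): reg=0xBD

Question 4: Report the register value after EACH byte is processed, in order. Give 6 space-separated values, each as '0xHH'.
0x9E 0xE2 0xBD 0xA9 0xBF 0xD8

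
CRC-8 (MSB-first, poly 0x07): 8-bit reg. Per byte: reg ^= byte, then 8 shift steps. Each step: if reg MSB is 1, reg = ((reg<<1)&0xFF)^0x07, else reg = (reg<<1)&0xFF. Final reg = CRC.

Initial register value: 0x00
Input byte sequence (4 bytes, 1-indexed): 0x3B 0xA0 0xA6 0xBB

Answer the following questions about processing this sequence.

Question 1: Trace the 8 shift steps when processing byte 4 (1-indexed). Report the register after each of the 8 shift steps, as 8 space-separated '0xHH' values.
After byte 1 (0x3B): reg=0xA1
After byte 2 (0xA0): reg=0x07
After byte 3 (0xA6): reg=0x6E
Register before byte 4: 0x6E
After XOR with byte 0xBB: 0xD5

Answer: 0xAD 0x5D 0xBA 0x73 0xE6 0xCB 0x91 0x25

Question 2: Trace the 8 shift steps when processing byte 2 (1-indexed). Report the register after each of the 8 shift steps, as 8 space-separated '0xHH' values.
Answer: 0x02 0x04 0x08 0x10 0x20 0x40 0x80 0x07

Derivation:
After byte 1 (0x3B): reg=0xA1
Register before byte 2: 0xA1
After XOR with byte 0xA0: 0x01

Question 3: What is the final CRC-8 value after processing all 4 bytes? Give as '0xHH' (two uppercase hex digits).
After byte 1 (0x3B): reg=0xA1
After byte 2 (0xA0): reg=0x07
After byte 3 (0xA6): reg=0x6E
After byte 4 (0xBB): reg=0x25

Answer: 0x25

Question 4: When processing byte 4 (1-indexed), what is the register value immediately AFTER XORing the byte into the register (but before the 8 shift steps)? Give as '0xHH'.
Answer: 0xD5

Derivation:
Register before byte 4: 0x6E
Byte 4: 0xBB
0x6E XOR 0xBB = 0xD5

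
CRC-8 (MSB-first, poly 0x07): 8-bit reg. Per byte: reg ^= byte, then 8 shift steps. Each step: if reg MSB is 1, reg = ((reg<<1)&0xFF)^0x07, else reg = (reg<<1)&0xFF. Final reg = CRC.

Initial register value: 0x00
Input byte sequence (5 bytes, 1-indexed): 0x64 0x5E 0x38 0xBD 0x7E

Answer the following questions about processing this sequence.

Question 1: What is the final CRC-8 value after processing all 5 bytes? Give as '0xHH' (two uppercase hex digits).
After byte 1 (0x64): reg=0x3B
After byte 2 (0x5E): reg=0x3C
After byte 3 (0x38): reg=0x1C
After byte 4 (0xBD): reg=0x6E
After byte 5 (0x7E): reg=0x70

Answer: 0x70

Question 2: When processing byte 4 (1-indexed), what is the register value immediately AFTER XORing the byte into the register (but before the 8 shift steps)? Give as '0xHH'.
Register before byte 4: 0x1C
Byte 4: 0xBD
0x1C XOR 0xBD = 0xA1

Answer: 0xA1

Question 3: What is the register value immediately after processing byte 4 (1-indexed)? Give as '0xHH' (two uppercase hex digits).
After byte 1 (0x64): reg=0x3B
After byte 2 (0x5E): reg=0x3C
After byte 3 (0x38): reg=0x1C
After byte 4 (0xBD): reg=0x6E

Answer: 0x6E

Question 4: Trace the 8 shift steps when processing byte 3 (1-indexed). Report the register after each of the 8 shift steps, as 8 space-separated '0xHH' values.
After byte 1 (0x64): reg=0x3B
After byte 2 (0x5E): reg=0x3C
Register before byte 3: 0x3C
After XOR with byte 0x38: 0x04

Answer: 0x08 0x10 0x20 0x40 0x80 0x07 0x0E 0x1C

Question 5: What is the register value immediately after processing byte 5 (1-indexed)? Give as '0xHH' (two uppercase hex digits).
After byte 1 (0x64): reg=0x3B
After byte 2 (0x5E): reg=0x3C
After byte 3 (0x38): reg=0x1C
After byte 4 (0xBD): reg=0x6E
After byte 5 (0x7E): reg=0x70

Answer: 0x70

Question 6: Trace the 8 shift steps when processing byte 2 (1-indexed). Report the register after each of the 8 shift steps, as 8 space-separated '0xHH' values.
After byte 1 (0x64): reg=0x3B
Register before byte 2: 0x3B
After XOR with byte 0x5E: 0x65

Answer: 0xCA 0x93 0x21 0x42 0x84 0x0F 0x1E 0x3C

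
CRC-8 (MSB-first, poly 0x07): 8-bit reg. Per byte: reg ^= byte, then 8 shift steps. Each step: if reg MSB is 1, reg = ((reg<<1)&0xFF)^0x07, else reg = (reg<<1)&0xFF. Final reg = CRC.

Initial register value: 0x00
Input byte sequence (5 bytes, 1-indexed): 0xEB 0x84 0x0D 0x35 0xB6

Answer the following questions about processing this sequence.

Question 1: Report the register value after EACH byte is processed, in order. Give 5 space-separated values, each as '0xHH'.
0x9F 0x41 0xE3 0x2C 0xCF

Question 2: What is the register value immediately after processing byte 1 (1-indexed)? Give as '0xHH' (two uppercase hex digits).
After byte 1 (0xEB): reg=0x9F

Answer: 0x9F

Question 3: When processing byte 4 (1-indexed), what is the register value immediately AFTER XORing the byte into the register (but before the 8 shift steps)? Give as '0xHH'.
Answer: 0xD6

Derivation:
Register before byte 4: 0xE3
Byte 4: 0x35
0xE3 XOR 0x35 = 0xD6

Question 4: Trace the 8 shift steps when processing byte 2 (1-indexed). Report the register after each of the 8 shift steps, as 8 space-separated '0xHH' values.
After byte 1 (0xEB): reg=0x9F
Register before byte 2: 0x9F
After XOR with byte 0x84: 0x1B

Answer: 0x36 0x6C 0xD8 0xB7 0x69 0xD2 0xA3 0x41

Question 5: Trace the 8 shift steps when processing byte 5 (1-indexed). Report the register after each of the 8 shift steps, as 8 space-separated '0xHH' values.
Answer: 0x33 0x66 0xCC 0x9F 0x39 0x72 0xE4 0xCF

Derivation:
After byte 1 (0xEB): reg=0x9F
After byte 2 (0x84): reg=0x41
After byte 3 (0x0D): reg=0xE3
After byte 4 (0x35): reg=0x2C
Register before byte 5: 0x2C
After XOR with byte 0xB6: 0x9A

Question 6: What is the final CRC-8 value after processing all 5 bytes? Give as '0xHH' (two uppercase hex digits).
After byte 1 (0xEB): reg=0x9F
After byte 2 (0x84): reg=0x41
After byte 3 (0x0D): reg=0xE3
After byte 4 (0x35): reg=0x2C
After byte 5 (0xB6): reg=0xCF

Answer: 0xCF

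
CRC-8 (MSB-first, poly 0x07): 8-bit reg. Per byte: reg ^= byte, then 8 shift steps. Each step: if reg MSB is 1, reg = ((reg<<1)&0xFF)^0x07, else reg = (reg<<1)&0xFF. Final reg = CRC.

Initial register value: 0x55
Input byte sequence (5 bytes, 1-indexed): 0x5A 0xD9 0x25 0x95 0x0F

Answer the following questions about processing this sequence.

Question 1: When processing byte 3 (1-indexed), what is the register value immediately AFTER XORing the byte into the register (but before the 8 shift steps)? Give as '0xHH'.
Answer: 0xE7

Derivation:
Register before byte 3: 0xC2
Byte 3: 0x25
0xC2 XOR 0x25 = 0xE7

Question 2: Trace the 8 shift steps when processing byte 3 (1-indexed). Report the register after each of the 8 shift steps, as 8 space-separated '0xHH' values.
Answer: 0xC9 0x95 0x2D 0x5A 0xB4 0x6F 0xDE 0xBB

Derivation:
After byte 1 (0x5A): reg=0x2D
After byte 2 (0xD9): reg=0xC2
Register before byte 3: 0xC2
After XOR with byte 0x25: 0xE7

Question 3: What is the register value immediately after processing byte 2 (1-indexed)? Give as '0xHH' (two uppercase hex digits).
After byte 1 (0x5A): reg=0x2D
After byte 2 (0xD9): reg=0xC2

Answer: 0xC2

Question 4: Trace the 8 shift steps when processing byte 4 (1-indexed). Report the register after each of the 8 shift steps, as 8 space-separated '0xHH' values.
After byte 1 (0x5A): reg=0x2D
After byte 2 (0xD9): reg=0xC2
After byte 3 (0x25): reg=0xBB
Register before byte 4: 0xBB
After XOR with byte 0x95: 0x2E

Answer: 0x5C 0xB8 0x77 0xEE 0xDB 0xB1 0x65 0xCA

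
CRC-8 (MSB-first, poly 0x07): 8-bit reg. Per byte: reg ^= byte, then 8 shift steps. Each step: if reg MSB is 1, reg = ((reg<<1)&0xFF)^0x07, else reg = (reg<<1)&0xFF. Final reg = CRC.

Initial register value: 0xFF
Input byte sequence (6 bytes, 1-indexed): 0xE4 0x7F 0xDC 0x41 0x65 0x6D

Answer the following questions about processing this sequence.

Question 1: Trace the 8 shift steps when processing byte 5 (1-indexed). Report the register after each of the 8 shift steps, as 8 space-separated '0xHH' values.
After byte 1 (0xE4): reg=0x41
After byte 2 (0x7F): reg=0xBA
After byte 3 (0xDC): reg=0x35
After byte 4 (0x41): reg=0x4B
Register before byte 5: 0x4B
After XOR with byte 0x65: 0x2E

Answer: 0x5C 0xB8 0x77 0xEE 0xDB 0xB1 0x65 0xCA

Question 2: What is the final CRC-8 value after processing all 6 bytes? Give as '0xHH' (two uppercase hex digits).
After byte 1 (0xE4): reg=0x41
After byte 2 (0x7F): reg=0xBA
After byte 3 (0xDC): reg=0x35
After byte 4 (0x41): reg=0x4B
After byte 5 (0x65): reg=0xCA
After byte 6 (0x6D): reg=0x7C

Answer: 0x7C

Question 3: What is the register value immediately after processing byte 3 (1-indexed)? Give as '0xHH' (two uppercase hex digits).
After byte 1 (0xE4): reg=0x41
After byte 2 (0x7F): reg=0xBA
After byte 3 (0xDC): reg=0x35

Answer: 0x35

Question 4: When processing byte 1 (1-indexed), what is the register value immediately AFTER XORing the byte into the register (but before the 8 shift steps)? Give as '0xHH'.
Answer: 0x1B

Derivation:
Register before byte 1: 0xFF
Byte 1: 0xE4
0xFF XOR 0xE4 = 0x1B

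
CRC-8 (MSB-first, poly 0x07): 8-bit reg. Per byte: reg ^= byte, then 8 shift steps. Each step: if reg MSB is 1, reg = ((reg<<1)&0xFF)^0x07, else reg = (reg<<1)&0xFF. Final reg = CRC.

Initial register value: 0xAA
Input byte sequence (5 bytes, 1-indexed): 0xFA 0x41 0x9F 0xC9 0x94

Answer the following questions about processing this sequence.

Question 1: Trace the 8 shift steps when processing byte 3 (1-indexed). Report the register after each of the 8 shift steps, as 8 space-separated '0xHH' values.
After byte 1 (0xFA): reg=0xB7
After byte 2 (0x41): reg=0xCC
Register before byte 3: 0xCC
After XOR with byte 0x9F: 0x53

Answer: 0xA6 0x4B 0x96 0x2B 0x56 0xAC 0x5F 0xBE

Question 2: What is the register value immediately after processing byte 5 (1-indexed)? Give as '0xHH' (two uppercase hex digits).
Answer: 0x2C

Derivation:
After byte 1 (0xFA): reg=0xB7
After byte 2 (0x41): reg=0xCC
After byte 3 (0x9F): reg=0xBE
After byte 4 (0xC9): reg=0x42
After byte 5 (0x94): reg=0x2C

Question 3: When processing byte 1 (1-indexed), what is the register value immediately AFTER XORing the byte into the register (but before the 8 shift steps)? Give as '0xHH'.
Answer: 0x50

Derivation:
Register before byte 1: 0xAA
Byte 1: 0xFA
0xAA XOR 0xFA = 0x50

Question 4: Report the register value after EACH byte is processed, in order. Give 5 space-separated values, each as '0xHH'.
0xB7 0xCC 0xBE 0x42 0x2C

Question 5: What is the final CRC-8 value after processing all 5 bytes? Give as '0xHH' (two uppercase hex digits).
Answer: 0x2C

Derivation:
After byte 1 (0xFA): reg=0xB7
After byte 2 (0x41): reg=0xCC
After byte 3 (0x9F): reg=0xBE
After byte 4 (0xC9): reg=0x42
After byte 5 (0x94): reg=0x2C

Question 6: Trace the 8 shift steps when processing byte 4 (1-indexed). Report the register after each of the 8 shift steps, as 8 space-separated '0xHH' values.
Answer: 0xEE 0xDB 0xB1 0x65 0xCA 0x93 0x21 0x42

Derivation:
After byte 1 (0xFA): reg=0xB7
After byte 2 (0x41): reg=0xCC
After byte 3 (0x9F): reg=0xBE
Register before byte 4: 0xBE
After XOR with byte 0xC9: 0x77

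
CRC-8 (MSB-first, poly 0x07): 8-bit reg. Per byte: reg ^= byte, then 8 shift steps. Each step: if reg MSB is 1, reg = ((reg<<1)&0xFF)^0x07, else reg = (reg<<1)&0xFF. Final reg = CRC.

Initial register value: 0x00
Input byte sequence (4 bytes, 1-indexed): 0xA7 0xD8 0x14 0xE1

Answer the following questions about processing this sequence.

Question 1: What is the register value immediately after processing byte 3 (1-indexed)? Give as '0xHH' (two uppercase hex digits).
Answer: 0x20

Derivation:
After byte 1 (0xA7): reg=0x7C
After byte 2 (0xD8): reg=0x75
After byte 3 (0x14): reg=0x20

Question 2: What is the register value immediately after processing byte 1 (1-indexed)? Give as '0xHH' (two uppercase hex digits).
After byte 1 (0xA7): reg=0x7C

Answer: 0x7C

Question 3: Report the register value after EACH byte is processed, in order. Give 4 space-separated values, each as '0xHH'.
0x7C 0x75 0x20 0x49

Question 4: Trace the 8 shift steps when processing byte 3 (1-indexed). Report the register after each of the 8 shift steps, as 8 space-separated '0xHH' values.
Answer: 0xC2 0x83 0x01 0x02 0x04 0x08 0x10 0x20

Derivation:
After byte 1 (0xA7): reg=0x7C
After byte 2 (0xD8): reg=0x75
Register before byte 3: 0x75
After XOR with byte 0x14: 0x61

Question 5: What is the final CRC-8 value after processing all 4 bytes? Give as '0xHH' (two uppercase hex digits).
After byte 1 (0xA7): reg=0x7C
After byte 2 (0xD8): reg=0x75
After byte 3 (0x14): reg=0x20
After byte 4 (0xE1): reg=0x49

Answer: 0x49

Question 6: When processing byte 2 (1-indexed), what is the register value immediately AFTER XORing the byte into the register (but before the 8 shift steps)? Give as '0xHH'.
Register before byte 2: 0x7C
Byte 2: 0xD8
0x7C XOR 0xD8 = 0xA4

Answer: 0xA4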